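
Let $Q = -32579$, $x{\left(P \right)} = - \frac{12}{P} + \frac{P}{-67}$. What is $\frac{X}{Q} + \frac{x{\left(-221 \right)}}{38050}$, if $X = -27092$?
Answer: $\frac{3053084443731}{3671043095330} \approx 0.83167$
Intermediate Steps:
$x{\left(P \right)} = - \frac{12}{P} - \frac{P}{67}$ ($x{\left(P \right)} = - \frac{12}{P} + P \left(- \frac{1}{67}\right) = - \frac{12}{P} - \frac{P}{67}$)
$\frac{X}{Q} + \frac{x{\left(-221 \right)}}{38050} = - \frac{27092}{-32579} + \frac{- \frac{12}{-221} - - \frac{221}{67}}{38050} = \left(-27092\right) \left(- \frac{1}{32579}\right) + \left(\left(-12\right) \left(- \frac{1}{221}\right) + \frac{221}{67}\right) \frac{1}{38050} = \frac{27092}{32579} + \left(\frac{12}{221} + \frac{221}{67}\right) \frac{1}{38050} = \frac{27092}{32579} + \frac{49645}{14807} \cdot \frac{1}{38050} = \frac{27092}{32579} + \frac{9929}{112681270} = \frac{3053084443731}{3671043095330}$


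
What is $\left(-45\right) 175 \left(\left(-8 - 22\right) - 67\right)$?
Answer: $763875$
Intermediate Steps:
$\left(-45\right) 175 \left(\left(-8 - 22\right) - 67\right) = - 7875 \left(-30 - 67\right) = \left(-7875\right) \left(-97\right) = 763875$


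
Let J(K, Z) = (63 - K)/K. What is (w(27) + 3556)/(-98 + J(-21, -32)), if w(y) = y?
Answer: -3583/102 ≈ -35.127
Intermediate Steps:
J(K, Z) = (63 - K)/K
(w(27) + 3556)/(-98 + J(-21, -32)) = (27 + 3556)/(-98 + (63 - 1*(-21))/(-21)) = 3583/(-98 - (63 + 21)/21) = 3583/(-98 - 1/21*84) = 3583/(-98 - 4) = 3583/(-102) = 3583*(-1/102) = -3583/102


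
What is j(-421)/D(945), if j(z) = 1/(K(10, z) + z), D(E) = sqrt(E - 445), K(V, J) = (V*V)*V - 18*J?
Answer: sqrt(5)/407850 ≈ 5.4826e-6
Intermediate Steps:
K(V, J) = V**3 - 18*J (K(V, J) = V**2*V - 18*J = V**3 - 18*J)
D(E) = sqrt(-445 + E)
j(z) = 1/(1000 - 17*z) (j(z) = 1/((10**3 - 18*z) + z) = 1/((1000 - 18*z) + z) = 1/(1000 - 17*z))
j(-421)/D(945) = (-1/(-1000 + 17*(-421)))/(sqrt(-445 + 945)) = (-1/(-1000 - 7157))/(sqrt(500)) = (-1/(-8157))/((10*sqrt(5))) = (-1*(-1/8157))*(sqrt(5)/50) = (sqrt(5)/50)/8157 = sqrt(5)/407850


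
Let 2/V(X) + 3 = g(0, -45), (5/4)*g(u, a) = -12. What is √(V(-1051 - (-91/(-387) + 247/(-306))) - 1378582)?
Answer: 2*I*√151988683/21 ≈ 1174.1*I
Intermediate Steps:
g(u, a) = -48/5 (g(u, a) = (⅘)*(-12) = -48/5)
V(X) = -10/63 (V(X) = 2/(-3 - 48/5) = 2/(-63/5) = 2*(-5/63) = -10/63)
√(V(-1051 - (-91/(-387) + 247/(-306))) - 1378582) = √(-10/63 - 1378582) = √(-86850676/63) = 2*I*√151988683/21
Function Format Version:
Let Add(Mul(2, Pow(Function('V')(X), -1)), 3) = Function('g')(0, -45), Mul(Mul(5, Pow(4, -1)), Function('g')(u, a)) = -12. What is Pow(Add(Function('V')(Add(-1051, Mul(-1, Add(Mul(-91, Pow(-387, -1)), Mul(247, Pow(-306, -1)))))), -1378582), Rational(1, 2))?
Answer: Mul(Rational(2, 21), I, Pow(151988683, Rational(1, 2))) ≈ Mul(1174.1, I)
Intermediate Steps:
Function('g')(u, a) = Rational(-48, 5) (Function('g')(u, a) = Mul(Rational(4, 5), -12) = Rational(-48, 5))
Function('V')(X) = Rational(-10, 63) (Function('V')(X) = Mul(2, Pow(Add(-3, Rational(-48, 5)), -1)) = Mul(2, Pow(Rational(-63, 5), -1)) = Mul(2, Rational(-5, 63)) = Rational(-10, 63))
Pow(Add(Function('V')(Add(-1051, Mul(-1, Add(Mul(-91, Pow(-387, -1)), Mul(247, Pow(-306, -1)))))), -1378582), Rational(1, 2)) = Pow(Add(Rational(-10, 63), -1378582), Rational(1, 2)) = Pow(Rational(-86850676, 63), Rational(1, 2)) = Mul(Rational(2, 21), I, Pow(151988683, Rational(1, 2)))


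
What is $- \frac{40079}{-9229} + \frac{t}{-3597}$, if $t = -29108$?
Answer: $\frac{37527445}{3017883} \approx 12.435$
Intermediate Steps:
$- \frac{40079}{-9229} + \frac{t}{-3597} = - \frac{40079}{-9229} - \frac{29108}{-3597} = \left(-40079\right) \left(- \frac{1}{9229}\right) - - \frac{29108}{3597} = \frac{40079}{9229} + \frac{29108}{3597} = \frac{37527445}{3017883}$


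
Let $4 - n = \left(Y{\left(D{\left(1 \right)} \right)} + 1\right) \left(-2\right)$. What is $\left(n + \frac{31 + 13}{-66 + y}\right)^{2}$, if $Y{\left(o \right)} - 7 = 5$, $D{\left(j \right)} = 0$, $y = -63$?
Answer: $\frac{14638276}{16641} \approx 879.65$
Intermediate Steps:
$Y{\left(o \right)} = 12$ ($Y{\left(o \right)} = 7 + 5 = 12$)
$n = 30$ ($n = 4 - \left(12 + 1\right) \left(-2\right) = 4 - 13 \left(-2\right) = 4 - -26 = 4 + 26 = 30$)
$\left(n + \frac{31 + 13}{-66 + y}\right)^{2} = \left(30 + \frac{31 + 13}{-66 - 63}\right)^{2} = \left(30 + \frac{44}{-129}\right)^{2} = \left(30 + 44 \left(- \frac{1}{129}\right)\right)^{2} = \left(30 - \frac{44}{129}\right)^{2} = \left(\frac{3826}{129}\right)^{2} = \frac{14638276}{16641}$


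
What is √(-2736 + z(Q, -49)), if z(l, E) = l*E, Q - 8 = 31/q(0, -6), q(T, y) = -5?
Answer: 3*I*√7845/5 ≈ 53.143*I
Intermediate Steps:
Q = 9/5 (Q = 8 + 31/(-5) = 8 + 31*(-⅕) = 8 - 31/5 = 9/5 ≈ 1.8000)
z(l, E) = E*l
√(-2736 + z(Q, -49)) = √(-2736 - 49*9/5) = √(-2736 - 441/5) = √(-14121/5) = 3*I*√7845/5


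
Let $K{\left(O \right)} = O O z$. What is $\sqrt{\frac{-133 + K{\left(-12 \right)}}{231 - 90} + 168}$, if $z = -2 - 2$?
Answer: $\frac{\sqrt{3240039}}{141} \approx 12.766$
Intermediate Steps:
$z = -4$
$K{\left(O \right)} = - 4 O^{2}$ ($K{\left(O \right)} = O O \left(-4\right) = O^{2} \left(-4\right) = - 4 O^{2}$)
$\sqrt{\frac{-133 + K{\left(-12 \right)}}{231 - 90} + 168} = \sqrt{\frac{-133 - 4 \left(-12\right)^{2}}{231 - 90} + 168} = \sqrt{\frac{-133 - 576}{141} + 168} = \sqrt{\left(-133 - 576\right) \frac{1}{141} + 168} = \sqrt{\left(-709\right) \frac{1}{141} + 168} = \sqrt{- \frac{709}{141} + 168} = \sqrt{\frac{22979}{141}} = \frac{\sqrt{3240039}}{141}$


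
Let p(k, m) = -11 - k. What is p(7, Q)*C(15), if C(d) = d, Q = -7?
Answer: -270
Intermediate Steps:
p(7, Q)*C(15) = (-11 - 1*7)*15 = (-11 - 7)*15 = -18*15 = -270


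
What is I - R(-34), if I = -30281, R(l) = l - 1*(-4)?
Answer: -30251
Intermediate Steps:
R(l) = 4 + l (R(l) = l + 4 = 4 + l)
I - R(-34) = -30281 - (4 - 34) = -30281 - 1*(-30) = -30281 + 30 = -30251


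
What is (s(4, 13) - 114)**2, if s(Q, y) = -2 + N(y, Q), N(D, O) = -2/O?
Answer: 54289/4 ≈ 13572.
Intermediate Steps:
s(Q, y) = -2 - 2/Q
(s(4, 13) - 114)**2 = ((-2 - 2/4) - 114)**2 = ((-2 - 2*1/4) - 114)**2 = ((-2 - 1/2) - 114)**2 = (-5/2 - 114)**2 = (-233/2)**2 = 54289/4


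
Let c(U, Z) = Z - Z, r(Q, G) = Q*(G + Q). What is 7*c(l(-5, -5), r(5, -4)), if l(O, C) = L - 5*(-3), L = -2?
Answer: 0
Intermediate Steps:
l(O, C) = 13 (l(O, C) = -2 - 5*(-3) = -2 + 15 = 13)
c(U, Z) = 0
7*c(l(-5, -5), r(5, -4)) = 7*0 = 0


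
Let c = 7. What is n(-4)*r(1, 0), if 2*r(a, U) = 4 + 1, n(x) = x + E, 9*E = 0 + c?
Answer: -145/18 ≈ -8.0556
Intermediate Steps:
E = 7/9 (E = (0 + 7)/9 = (1/9)*7 = 7/9 ≈ 0.77778)
n(x) = 7/9 + x (n(x) = x + 7/9 = 7/9 + x)
r(a, U) = 5/2 (r(a, U) = (4 + 1)/2 = (1/2)*5 = 5/2)
n(-4)*r(1, 0) = (7/9 - 4)*(5/2) = -29/9*5/2 = -145/18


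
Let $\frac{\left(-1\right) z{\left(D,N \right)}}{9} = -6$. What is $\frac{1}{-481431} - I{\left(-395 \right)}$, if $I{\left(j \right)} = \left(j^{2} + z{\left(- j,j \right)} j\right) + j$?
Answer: $- \frac{64656183301}{481431} \approx -1.343 \cdot 10^{5}$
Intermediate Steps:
$z{\left(D,N \right)} = 54$ ($z{\left(D,N \right)} = \left(-9\right) \left(-6\right) = 54$)
$I{\left(j \right)} = j^{2} + 55 j$ ($I{\left(j \right)} = \left(j^{2} + 54 j\right) + j = j^{2} + 55 j$)
$\frac{1}{-481431} - I{\left(-395 \right)} = \frac{1}{-481431} - - 395 \left(55 - 395\right) = - \frac{1}{481431} - \left(-395\right) \left(-340\right) = - \frac{1}{481431} - 134300 = - \frac{64656183301}{481431}$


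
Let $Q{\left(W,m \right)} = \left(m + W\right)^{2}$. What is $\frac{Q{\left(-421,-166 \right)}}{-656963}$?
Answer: $- \frac{344569}{656963} \approx -0.52449$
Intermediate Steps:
$Q{\left(W,m \right)} = \left(W + m\right)^{2}$
$\frac{Q{\left(-421,-166 \right)}}{-656963} = \frac{\left(-421 - 166\right)^{2}}{-656963} = \left(-587\right)^{2} \left(- \frac{1}{656963}\right) = 344569 \left(- \frac{1}{656963}\right) = - \frac{344569}{656963}$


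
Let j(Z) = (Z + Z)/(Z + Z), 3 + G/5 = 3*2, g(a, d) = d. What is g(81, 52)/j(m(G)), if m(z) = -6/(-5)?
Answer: 52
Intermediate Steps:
G = 15 (G = -15 + 5*(3*2) = -15 + 5*6 = -15 + 30 = 15)
m(z) = 6/5 (m(z) = -6*(-⅕) = 6/5)
j(Z) = 1 (j(Z) = (2*Z)/((2*Z)) = (2*Z)*(1/(2*Z)) = 1)
g(81, 52)/j(m(G)) = 52/1 = 52*1 = 52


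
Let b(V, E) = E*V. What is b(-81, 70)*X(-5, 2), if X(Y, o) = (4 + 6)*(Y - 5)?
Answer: 567000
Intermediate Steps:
X(Y, o) = -50 + 10*Y (X(Y, o) = 10*(-5 + Y) = -50 + 10*Y)
b(-81, 70)*X(-5, 2) = (70*(-81))*(-50 + 10*(-5)) = -5670*(-50 - 50) = -5670*(-100) = 567000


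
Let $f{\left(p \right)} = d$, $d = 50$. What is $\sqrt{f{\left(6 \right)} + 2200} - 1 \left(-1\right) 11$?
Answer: $11 + 15 \sqrt{10} \approx 58.434$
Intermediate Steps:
$f{\left(p \right)} = 50$
$\sqrt{f{\left(6 \right)} + 2200} - 1 \left(-1\right) 11 = \sqrt{50 + 2200} - 1 \left(-1\right) 11 = \sqrt{2250} - \left(-1\right) 11 = 15 \sqrt{10} - -11 = 15 \sqrt{10} + 11 = 11 + 15 \sqrt{10}$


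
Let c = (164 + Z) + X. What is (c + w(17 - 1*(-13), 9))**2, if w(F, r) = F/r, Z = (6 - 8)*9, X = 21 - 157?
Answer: 1600/9 ≈ 177.78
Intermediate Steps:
X = -136
Z = -18 (Z = -2*9 = -18)
c = 10 (c = (164 - 18) - 136 = 146 - 136 = 10)
(c + w(17 - 1*(-13), 9))**2 = (10 + (17 - 1*(-13))/9)**2 = (10 + (17 + 13)*(1/9))**2 = (10 + 30*(1/9))**2 = (10 + 10/3)**2 = (40/3)**2 = 1600/9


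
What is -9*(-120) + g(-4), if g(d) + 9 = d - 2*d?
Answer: 1075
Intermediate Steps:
g(d) = -9 - d (g(d) = -9 + (d - 2*d) = -9 - d)
-9*(-120) + g(-4) = -9*(-120) + (-9 - 1*(-4)) = 1080 + (-9 + 4) = 1080 - 5 = 1075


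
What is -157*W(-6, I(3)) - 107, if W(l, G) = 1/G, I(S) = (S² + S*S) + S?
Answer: -2404/21 ≈ -114.48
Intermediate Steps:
I(S) = S + 2*S² (I(S) = (S² + S²) + S = 2*S² + S = S + 2*S²)
-157*W(-6, I(3)) - 107 = -157*1/(3*(1 + 2*3)) - 107 = -157*1/(3*(1 + 6)) - 107 = -157/(3*7) - 107 = -157/21 - 107 = -2404/21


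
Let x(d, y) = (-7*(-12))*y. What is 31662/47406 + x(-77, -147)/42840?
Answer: 509941/1343170 ≈ 0.37965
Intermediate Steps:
x(d, y) = 84*y
31662/47406 + x(-77, -147)/42840 = 31662/47406 + (84*(-147))/42840 = 31662*(1/47406) - 12348*1/42840 = 5277/7901 - 49/170 = 509941/1343170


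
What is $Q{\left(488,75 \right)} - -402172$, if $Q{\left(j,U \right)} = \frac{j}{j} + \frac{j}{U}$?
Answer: $\frac{30163463}{75} \approx 4.0218 \cdot 10^{5}$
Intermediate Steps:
$Q{\left(j,U \right)} = 1 + \frac{j}{U}$
$Q{\left(488,75 \right)} - -402172 = \frac{75 + 488}{75} - -402172 = \frac{1}{75} \cdot 563 + 402172 = \frac{563}{75} + 402172 = \frac{30163463}{75}$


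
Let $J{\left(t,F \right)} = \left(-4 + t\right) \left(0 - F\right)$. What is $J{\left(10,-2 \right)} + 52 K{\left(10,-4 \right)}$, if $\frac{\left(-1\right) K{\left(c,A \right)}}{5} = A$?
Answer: $1052$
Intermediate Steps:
$K{\left(c,A \right)} = - 5 A$
$J{\left(t,F \right)} = - F \left(-4 + t\right)$ ($J{\left(t,F \right)} = \left(-4 + t\right) \left(- F\right) = - F \left(-4 + t\right)$)
$J{\left(10,-2 \right)} + 52 K{\left(10,-4 \right)} = - 2 \left(4 - 10\right) + 52 \left(\left(-5\right) \left(-4\right)\right) = - 2 \left(4 - 10\right) + 52 \cdot 20 = \left(-2\right) \left(-6\right) + 1040 = 12 + 1040 = 1052$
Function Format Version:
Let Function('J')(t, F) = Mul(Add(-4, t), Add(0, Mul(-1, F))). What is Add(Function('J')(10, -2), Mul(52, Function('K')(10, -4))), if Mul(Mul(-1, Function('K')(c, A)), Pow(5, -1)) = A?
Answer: 1052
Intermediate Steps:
Function('K')(c, A) = Mul(-5, A)
Function('J')(t, F) = Mul(-1, F, Add(-4, t)) (Function('J')(t, F) = Mul(Add(-4, t), Mul(-1, F)) = Mul(-1, F, Add(-4, t)))
Add(Function('J')(10, -2), Mul(52, Function('K')(10, -4))) = Add(Mul(-2, Add(4, Mul(-1, 10))), Mul(52, Mul(-5, -4))) = Add(Mul(-2, Add(4, -10)), Mul(52, 20)) = Add(Mul(-2, -6), 1040) = Add(12, 1040) = 1052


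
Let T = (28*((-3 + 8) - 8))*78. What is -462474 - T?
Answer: -455922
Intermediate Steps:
T = -6552 (T = (28*(5 - 8))*78 = (28*(-3))*78 = -84*78 = -6552)
-462474 - T = -462474 - 1*(-6552) = -462474 + 6552 = -455922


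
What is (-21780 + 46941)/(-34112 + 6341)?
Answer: -8387/9257 ≈ -0.90602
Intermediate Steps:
(-21780 + 46941)/(-34112 + 6341) = 25161/(-27771) = 25161*(-1/27771) = -8387/9257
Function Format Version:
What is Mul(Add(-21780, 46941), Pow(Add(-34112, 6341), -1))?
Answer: Rational(-8387, 9257) ≈ -0.90602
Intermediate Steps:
Mul(Add(-21780, 46941), Pow(Add(-34112, 6341), -1)) = Mul(25161, Pow(-27771, -1)) = Mul(25161, Rational(-1, 27771)) = Rational(-8387, 9257)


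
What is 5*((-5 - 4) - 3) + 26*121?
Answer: 3086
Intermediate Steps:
5*((-5 - 4) - 3) + 26*121 = 5*(-9 - 3) + 3146 = 5*(-12) + 3146 = -60 + 3146 = 3086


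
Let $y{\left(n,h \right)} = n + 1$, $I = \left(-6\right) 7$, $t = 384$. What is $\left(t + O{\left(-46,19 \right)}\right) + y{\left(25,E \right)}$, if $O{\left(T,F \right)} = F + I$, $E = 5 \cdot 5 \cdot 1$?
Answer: $387$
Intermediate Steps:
$E = 25$ ($E = 25 \cdot 1 = 25$)
$I = -42$
$O{\left(T,F \right)} = -42 + F$ ($O{\left(T,F \right)} = F - 42 = -42 + F$)
$y{\left(n,h \right)} = 1 + n$
$\left(t + O{\left(-46,19 \right)}\right) + y{\left(25,E \right)} = \left(384 + \left(-42 + 19\right)\right) + \left(1 + 25\right) = \left(384 - 23\right) + 26 = 361 + 26 = 387$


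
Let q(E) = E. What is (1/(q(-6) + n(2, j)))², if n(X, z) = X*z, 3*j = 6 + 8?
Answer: 9/100 ≈ 0.090000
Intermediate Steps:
j = 14/3 (j = (6 + 8)/3 = (⅓)*14 = 14/3 ≈ 4.6667)
(1/(q(-6) + n(2, j)))² = (1/(-6 + 2*(14/3)))² = (1/(-6 + 28/3))² = (1/(10/3))² = (3/10)² = 9/100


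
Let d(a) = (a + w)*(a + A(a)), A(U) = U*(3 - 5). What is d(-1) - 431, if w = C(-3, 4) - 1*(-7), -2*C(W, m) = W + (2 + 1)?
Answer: -425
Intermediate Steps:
C(W, m) = -3/2 - W/2 (C(W, m) = -(W + (2 + 1))/2 = -(W + 3)/2 = -(3 + W)/2 = -3/2 - W/2)
A(U) = -2*U (A(U) = U*(-2) = -2*U)
w = 7 (w = (-3/2 - 1/2*(-3)) - 1*(-7) = (-3/2 + 3/2) + 7 = 0 + 7 = 7)
d(a) = -a*(7 + a) (d(a) = (a + 7)*(a - 2*a) = (7 + a)*(-a) = -a*(7 + a))
d(-1) - 431 = -(-7 - 1*(-1)) - 431 = -(-7 + 1) - 431 = -1*(-6) - 431 = 6 - 431 = -425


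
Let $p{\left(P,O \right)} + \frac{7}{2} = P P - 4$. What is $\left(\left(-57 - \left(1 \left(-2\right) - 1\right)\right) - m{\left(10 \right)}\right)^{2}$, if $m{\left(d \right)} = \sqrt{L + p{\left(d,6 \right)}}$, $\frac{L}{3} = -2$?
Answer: $\frac{\left(108 + \sqrt{346}\right)^{2}}{4} \approx 4007.0$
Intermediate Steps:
$L = -6$ ($L = 3 \left(-2\right) = -6$)
$p{\left(P,O \right)} = - \frac{15}{2} + P^{2}$ ($p{\left(P,O \right)} = - \frac{7}{2} + \left(P P - 4\right) = - \frac{7}{2} + \left(P^{2} - 4\right) = - \frac{7}{2} + \left(-4 + P^{2}\right) = - \frac{15}{2} + P^{2}$)
$m{\left(d \right)} = \sqrt{- \frac{27}{2} + d^{2}}$ ($m{\left(d \right)} = \sqrt{-6 + \left(- \frac{15}{2} + d^{2}\right)} = \sqrt{- \frac{27}{2} + d^{2}}$)
$\left(\left(-57 - \left(1 \left(-2\right) - 1\right)\right) - m{\left(10 \right)}\right)^{2} = \left(\left(-57 - \left(1 \left(-2\right) - 1\right)\right) - \frac{\sqrt{-54 + 4 \cdot 10^{2}}}{2}\right)^{2} = \left(\left(-57 - \left(-2 - 1\right)\right) - \frac{\sqrt{-54 + 4 \cdot 100}}{2}\right)^{2} = \left(\left(-57 - -3\right) - \frac{\sqrt{-54 + 400}}{2}\right)^{2} = \left(\left(-57 + 3\right) - \frac{\sqrt{346}}{2}\right)^{2} = \left(-54 - \frac{\sqrt{346}}{2}\right)^{2}$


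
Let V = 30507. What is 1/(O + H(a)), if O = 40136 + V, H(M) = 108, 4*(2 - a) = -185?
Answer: 1/70751 ≈ 1.4134e-5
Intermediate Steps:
a = 193/4 (a = 2 - 1/4*(-185) = 2 + 185/4 = 193/4 ≈ 48.250)
O = 70643 (O = 40136 + 30507 = 70643)
1/(O + H(a)) = 1/(70643 + 108) = 1/70751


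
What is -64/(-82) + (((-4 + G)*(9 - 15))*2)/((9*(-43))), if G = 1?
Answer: 1212/1763 ≈ 0.68746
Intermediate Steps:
-64/(-82) + (((-4 + G)*(9 - 15))*2)/((9*(-43))) = -64/(-82) + (((-4 + 1)*(9 - 15))*2)/((9*(-43))) = -64*(-1/82) + (-3*(-6)*2)/(-387) = 32/41 + (18*2)*(-1/387) = 32/41 + 36*(-1/387) = 32/41 - 4/43 = 1212/1763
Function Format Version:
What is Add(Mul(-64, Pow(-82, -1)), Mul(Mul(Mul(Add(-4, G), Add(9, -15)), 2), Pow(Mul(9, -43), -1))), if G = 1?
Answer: Rational(1212, 1763) ≈ 0.68746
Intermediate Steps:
Add(Mul(-64, Pow(-82, -1)), Mul(Mul(Mul(Add(-4, G), Add(9, -15)), 2), Pow(Mul(9, -43), -1))) = Add(Mul(-64, Pow(-82, -1)), Mul(Mul(Mul(Add(-4, 1), Add(9, -15)), 2), Pow(Mul(9, -43), -1))) = Add(Mul(-64, Rational(-1, 82)), Mul(Mul(Mul(-3, -6), 2), Pow(-387, -1))) = Add(Rational(32, 41), Mul(Mul(18, 2), Rational(-1, 387))) = Add(Rational(32, 41), Mul(36, Rational(-1, 387))) = Add(Rational(32, 41), Rational(-4, 43)) = Rational(1212, 1763)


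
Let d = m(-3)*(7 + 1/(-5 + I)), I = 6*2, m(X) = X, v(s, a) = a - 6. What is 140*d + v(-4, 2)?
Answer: -3004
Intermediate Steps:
v(s, a) = -6 + a
I = 12
d = -150/7 (d = -3*(7 + 1/(-5 + 12)) = -3*(7 + 1/7) = -3*50/7 = -150/7 ≈ -21.429)
140*d + v(-4, 2) = 140*(-150/7) + (-6 + 2) = -3000 - 4 = -3004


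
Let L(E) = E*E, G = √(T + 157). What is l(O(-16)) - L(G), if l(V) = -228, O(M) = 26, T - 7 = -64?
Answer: -328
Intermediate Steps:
T = -57 (T = 7 - 64 = -57)
G = 10 (G = √(-57 + 157) = √100 = 10)
L(E) = E²
l(O(-16)) - L(G) = -228 - 1*10² = -228 - 1*100 = -228 - 100 = -328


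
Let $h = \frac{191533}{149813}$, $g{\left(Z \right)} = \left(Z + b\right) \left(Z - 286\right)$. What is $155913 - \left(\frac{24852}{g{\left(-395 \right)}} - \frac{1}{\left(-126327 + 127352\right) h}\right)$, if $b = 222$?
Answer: $\frac{1202046254269545498}{7709734754075} \approx 1.5591 \cdot 10^{5}$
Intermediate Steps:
$g{\left(Z \right)} = \left(-286 + Z\right) \left(222 + Z\right)$ ($g{\left(Z \right)} = \left(Z + 222\right) \left(Z - 286\right) = \left(222 + Z\right) \left(-286 + Z\right) = \left(-286 + Z\right) \left(222 + Z\right)$)
$h = \frac{191533}{149813}$ ($h = 191533 \cdot \frac{1}{149813} = \frac{191533}{149813} \approx 1.2785$)
$155913 - \left(\frac{24852}{g{\left(-395 \right)}} - \frac{1}{\left(-126327 + 127352\right) h}\right) = 155913 + \left(\frac{1}{\left(-126327 + 127352\right) \frac{191533}{149813}} - \frac{24852}{-63492 + \left(-395\right)^{2} - -25280}\right) = 155913 + \left(\frac{1}{1025} \cdot \frac{149813}{191533} - \frac{24852}{-63492 + 156025 + 25280}\right) = 155913 + \left(\frac{1}{1025} \cdot \frac{149813}{191533} - \frac{24852}{117813}\right) = 155913 + \left(\frac{149813}{196321325} - \frac{8284}{39271}\right) = 155913 - \frac{1620442549977}{7709734754075} = \frac{1202046254269545498}{7709734754075}$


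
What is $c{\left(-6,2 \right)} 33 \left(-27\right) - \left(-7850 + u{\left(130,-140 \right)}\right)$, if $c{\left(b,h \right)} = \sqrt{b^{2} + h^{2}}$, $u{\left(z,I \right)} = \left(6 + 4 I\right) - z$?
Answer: $8534 - 1782 \sqrt{10} \approx 2898.8$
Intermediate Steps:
$u{\left(z,I \right)} = 6 - z + 4 I$
$c{\left(-6,2 \right)} 33 \left(-27\right) - \left(-7850 + u{\left(130,-140 \right)}\right) = \sqrt{\left(-6\right)^{2} + 2^{2}} \cdot 33 \left(-27\right) - \left(-7844 - 560 - 130\right) = \sqrt{36 + 4} \cdot 33 \left(-27\right) + \left(7850 - \left(6 - 130 - 560\right)\right) = \sqrt{40} \cdot 33 \left(-27\right) + \left(7850 - -684\right) = 2 \sqrt{10} \cdot 33 \left(-27\right) + \left(7850 + 684\right) = 66 \sqrt{10} \left(-27\right) + 8534 = - 1782 \sqrt{10} + 8534 = 8534 - 1782 \sqrt{10}$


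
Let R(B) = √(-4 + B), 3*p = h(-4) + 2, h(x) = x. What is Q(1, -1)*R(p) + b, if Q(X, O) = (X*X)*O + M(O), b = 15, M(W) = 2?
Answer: 15 + I*√42/3 ≈ 15.0 + 2.1602*I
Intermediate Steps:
p = -⅔ (p = (-4 + 2)/3 = (⅓)*(-2) = -⅔ ≈ -0.66667)
Q(X, O) = 2 + O*X² (Q(X, O) = (X*X)*O + 2 = X²*O + 2 = O*X² + 2 = 2 + O*X²)
Q(1, -1)*R(p) + b = (2 - 1*1²)*√(-4 - ⅔) + 15 = (2 - 1*1)*√(-14/3) + 15 = (2 - 1)*(I*√42/3) + 15 = 1*(I*√42/3) + 15 = I*√42/3 + 15 = 15 + I*√42/3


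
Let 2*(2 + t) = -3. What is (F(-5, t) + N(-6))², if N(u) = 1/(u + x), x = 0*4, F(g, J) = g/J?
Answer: 2809/1764 ≈ 1.5924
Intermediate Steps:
t = -7/2 (t = -2 + (½)*(-3) = -2 - 3/2 = -7/2 ≈ -3.5000)
x = 0
N(u) = 1/u (N(u) = 1/(u + 0) = 1/u)
(F(-5, t) + N(-6))² = (-5/(-7/2) + 1/(-6))² = (-5*(-2/7) - ⅙)² = (10/7 - ⅙)² = (53/42)² = 2809/1764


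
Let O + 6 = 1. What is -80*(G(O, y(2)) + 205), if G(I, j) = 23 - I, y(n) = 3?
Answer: -18640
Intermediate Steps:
O = -5 (O = -6 + 1 = -5)
-80*(G(O, y(2)) + 205) = -80*((23 - 1*(-5)) + 205) = -80*((23 + 5) + 205) = -80*(28 + 205) = -80*233 = -18640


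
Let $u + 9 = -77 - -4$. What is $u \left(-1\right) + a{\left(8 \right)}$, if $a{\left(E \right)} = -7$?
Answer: $75$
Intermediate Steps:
$u = -82$ ($u = -9 - 73 = -82$)
$u \left(-1\right) + a{\left(8 \right)} = \left(-82\right) \left(-1\right) - 7 = 82 - 7 = 75$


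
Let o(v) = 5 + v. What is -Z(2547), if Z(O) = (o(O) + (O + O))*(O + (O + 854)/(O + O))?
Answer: -49614202037/2547 ≈ -1.9479e+7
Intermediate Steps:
Z(O) = (5 + 3*O)*(O + (854 + O)/(2*O)) (Z(O) = ((5 + O) + (O + O))*(O + (O + 854)/(O + O)) = ((5 + O) + 2*O)*(O + (854 + O)/((2*O))) = (5 + 3*O)*(O + (854 + O)*(1/(2*O))) = (5 + 3*O)*(O + (854 + O)/(2*O)))
-Z(2547) = -(2567/2 + 3*2547² + 2135/2547 + (13/2)*2547) = -(2567/2 + 3*6487209 + 2135*(1/2547) + 33111/2) = -(2567/2 + 19461627 + 2135/2547 + 33111/2) = -1*49614202037/2547 = -49614202037/2547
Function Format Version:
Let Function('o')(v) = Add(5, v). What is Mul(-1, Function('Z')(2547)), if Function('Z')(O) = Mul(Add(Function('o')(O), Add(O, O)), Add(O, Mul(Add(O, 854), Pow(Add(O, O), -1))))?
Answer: Rational(-49614202037, 2547) ≈ -1.9479e+7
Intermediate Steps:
Function('Z')(O) = Mul(Add(5, Mul(3, O)), Add(O, Mul(Rational(1, 2), Pow(O, -1), Add(854, O)))) (Function('Z')(O) = Mul(Add(Add(5, O), Add(O, O)), Add(O, Mul(Add(O, 854), Pow(Add(O, O), -1)))) = Mul(Add(Add(5, O), Mul(2, O)), Add(O, Mul(Add(854, O), Pow(Mul(2, O), -1)))) = Mul(Add(5, Mul(3, O)), Add(O, Mul(Add(854, O), Mul(Rational(1, 2), Pow(O, -1))))) = Mul(Add(5, Mul(3, O)), Add(O, Mul(Rational(1, 2), Pow(O, -1), Add(854, O)))))
Mul(-1, Function('Z')(2547)) = Mul(-1, Add(Rational(2567, 2), Mul(3, Pow(2547, 2)), Mul(2135, Pow(2547, -1)), Mul(Rational(13, 2), 2547))) = Mul(-1, Add(Rational(2567, 2), Mul(3, 6487209), Mul(2135, Rational(1, 2547)), Rational(33111, 2))) = Mul(-1, Add(Rational(2567, 2), 19461627, Rational(2135, 2547), Rational(33111, 2))) = Mul(-1, Rational(49614202037, 2547)) = Rational(-49614202037, 2547)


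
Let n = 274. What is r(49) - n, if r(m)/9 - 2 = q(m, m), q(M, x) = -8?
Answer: -328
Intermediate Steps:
r(m) = -54 (r(m) = 18 + 9*(-8) = 18 - 72 = -54)
r(49) - n = -54 - 1*274 = -54 - 274 = -328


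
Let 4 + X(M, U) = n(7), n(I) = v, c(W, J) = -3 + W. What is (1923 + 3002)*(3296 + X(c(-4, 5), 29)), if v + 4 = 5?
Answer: 16218025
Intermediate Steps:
v = 1 (v = -4 + 5 = 1)
n(I) = 1
X(M, U) = -3 (X(M, U) = -4 + 1 = -3)
(1923 + 3002)*(3296 + X(c(-4, 5), 29)) = (1923 + 3002)*(3296 - 3) = 4925*3293 = 16218025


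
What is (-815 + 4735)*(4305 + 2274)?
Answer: 25789680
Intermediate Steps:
(-815 + 4735)*(4305 + 2274) = 3920*6579 = 25789680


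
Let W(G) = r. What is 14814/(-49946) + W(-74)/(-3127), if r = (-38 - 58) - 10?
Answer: -387067/1473407 ≈ -0.26270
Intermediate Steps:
r = -106 (r = -96 - 10 = -106)
W(G) = -106
14814/(-49946) + W(-74)/(-3127) = 14814/(-49946) - 106/(-3127) = 14814*(-1/49946) - 106*(-1/3127) = -7407/24973 + 2/59 = -387067/1473407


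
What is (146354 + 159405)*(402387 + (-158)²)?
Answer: 130666414409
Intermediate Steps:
(146354 + 159405)*(402387 + (-158)²) = 305759*(402387 + 24964) = 305759*427351 = 130666414409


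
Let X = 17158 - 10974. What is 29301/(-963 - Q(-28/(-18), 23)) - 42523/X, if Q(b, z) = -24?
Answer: -73708827/1935592 ≈ -38.081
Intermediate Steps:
X = 6184
29301/(-963 - Q(-28/(-18), 23)) - 42523/X = 29301/(-963 - 1*(-24)) - 42523/6184 = 29301/(-963 + 24) - 42523*1/6184 = 29301/(-939) - 42523/6184 = 29301*(-1/939) - 42523/6184 = -9767/313 - 42523/6184 = -73708827/1935592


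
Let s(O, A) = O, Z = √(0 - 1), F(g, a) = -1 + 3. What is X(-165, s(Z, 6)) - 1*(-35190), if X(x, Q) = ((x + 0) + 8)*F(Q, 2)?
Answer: 34876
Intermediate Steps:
F(g, a) = 2
Z = I (Z = √(-1) = I ≈ 1.0*I)
X(x, Q) = 16 + 2*x (X(x, Q) = ((x + 0) + 8)*2 = (x + 8)*2 = (8 + x)*2 = 16 + 2*x)
X(-165, s(Z, 6)) - 1*(-35190) = (16 + 2*(-165)) - 1*(-35190) = (16 - 330) + 35190 = -314 + 35190 = 34876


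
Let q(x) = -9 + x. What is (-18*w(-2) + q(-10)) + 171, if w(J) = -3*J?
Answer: 44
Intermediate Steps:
(-18*w(-2) + q(-10)) + 171 = (-(-54)*(-2) + (-9 - 10)) + 171 = (-18*6 - 19) + 171 = (-108 - 19) + 171 = -127 + 171 = 44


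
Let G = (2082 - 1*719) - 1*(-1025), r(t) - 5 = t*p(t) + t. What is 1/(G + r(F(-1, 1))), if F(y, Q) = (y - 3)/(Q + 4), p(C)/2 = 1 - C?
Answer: 25/59733 ≈ 0.00041853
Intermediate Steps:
p(C) = 2 - 2*C (p(C) = 2*(1 - C) = 2 - 2*C)
F(y, Q) = (-3 + y)/(4 + Q)
r(t) = 5 + t + t*(2 - 2*t) (r(t) = 5 + (t*(2 - 2*t) + t) = 5 + (t + t*(2 - 2*t)) = 5 + t + t*(2 - 2*t))
G = 2388 (G = (2082 - 719) + 1025 = 1363 + 1025 = 2388)
1/(G + r(F(-1, 1))) = 1/(2388 + (5 + (-3 - 1)/(4 + 1) - 2*(-3 - 1)/(4 + 1)*(-1 + (-3 - 1)/(4 + 1)))) = 1/(2388 + (5 - 4/5 - 2*-4/5*(-1 - 4/5))) = 1/(2388 + (5 + (1/5)*(-4) - 2*(1/5)*(-4)*(-1 + (1/5)*(-4)))) = 1/(2388 + (5 - 4/5 - 2*(-4/5)*(-1 - 4/5))) = 1/(2388 + (5 - 4/5 - 2*(-4/5)*(-9/5))) = 1/(2388 + (5 - 4/5 - 72/25)) = 1/(2388 + 33/25) = 1/(59733/25) = 25/59733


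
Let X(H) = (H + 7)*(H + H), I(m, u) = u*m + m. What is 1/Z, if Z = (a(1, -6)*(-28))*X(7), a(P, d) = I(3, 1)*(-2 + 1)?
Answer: 1/32928 ≈ 3.0369e-5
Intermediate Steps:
I(m, u) = m + m*u (I(m, u) = m*u + m = m + m*u)
a(P, d) = -6 (a(P, d) = (3*(1 + 1))*(-2 + 1) = (3*2)*(-1) = 6*(-1) = -6)
X(H) = 2*H*(7 + H) (X(H) = (7 + H)*(2*H) = 2*H*(7 + H))
Z = 32928 (Z = (-6*(-28))*(2*7*(7 + 7)) = 168*(2*7*14) = 168*196 = 32928)
1/Z = 1/32928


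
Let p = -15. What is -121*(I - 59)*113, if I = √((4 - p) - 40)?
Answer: 806707 - 13673*I*√21 ≈ 8.0671e+5 - 62658.0*I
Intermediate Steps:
I = I*√21 (I = √((4 - 1*(-15)) - 40) = √((4 + 15) - 40) = √(19 - 40) = √(-21) = I*√21 ≈ 4.5826*I)
-121*(I - 59)*113 = -121*(I*√21 - 59)*113 = -121*(-59 + I*√21)*113 = (7139 - 121*I*√21)*113 = 806707 - 13673*I*√21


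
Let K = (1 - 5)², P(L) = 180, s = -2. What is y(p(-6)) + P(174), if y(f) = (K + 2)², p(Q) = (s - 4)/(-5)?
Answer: 504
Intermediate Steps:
K = 16 (K = (-4)² = 16)
p(Q) = 6/5 (p(Q) = (-2 - 4)/(-5) = -⅕*(-6) = 6/5)
y(f) = 324 (y(f) = (16 + 2)² = 18² = 324)
y(p(-6)) + P(174) = 324 + 180 = 504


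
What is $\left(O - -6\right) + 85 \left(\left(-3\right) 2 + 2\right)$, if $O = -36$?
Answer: $-370$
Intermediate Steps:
$\left(O - -6\right) + 85 \left(\left(-3\right) 2 + 2\right) = \left(-36 - -6\right) + 85 \left(\left(-3\right) 2 + 2\right) = \left(-36 + 6\right) + 85 \left(-6 + 2\right) = -30 + 85 \left(-4\right) = -30 - 340 = -370$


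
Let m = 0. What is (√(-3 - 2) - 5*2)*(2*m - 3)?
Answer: 30 - 3*I*√5 ≈ 30.0 - 6.7082*I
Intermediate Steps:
(√(-3 - 2) - 5*2)*(2*m - 3) = (√(-3 - 2) - 5*2)*(2*0 - 3) = (√(-5) - 10)*(0 - 3) = (I*√5 - 10)*(-3) = (-10 + I*√5)*(-3) = 30 - 3*I*√5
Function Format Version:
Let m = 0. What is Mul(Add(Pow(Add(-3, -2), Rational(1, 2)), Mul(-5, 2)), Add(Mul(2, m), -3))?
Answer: Add(30, Mul(-3, I, Pow(5, Rational(1, 2)))) ≈ Add(30.000, Mul(-6.7082, I))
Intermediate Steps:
Mul(Add(Pow(Add(-3, -2), Rational(1, 2)), Mul(-5, 2)), Add(Mul(2, m), -3)) = Mul(Add(Pow(Add(-3, -2), Rational(1, 2)), Mul(-5, 2)), Add(Mul(2, 0), -3)) = Mul(Add(Pow(-5, Rational(1, 2)), -10), Add(0, -3)) = Mul(Add(Mul(I, Pow(5, Rational(1, 2))), -10), -3) = Mul(Add(-10, Mul(I, Pow(5, Rational(1, 2)))), -3) = Add(30, Mul(-3, I, Pow(5, Rational(1, 2))))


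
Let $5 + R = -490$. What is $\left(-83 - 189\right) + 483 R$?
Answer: $-239357$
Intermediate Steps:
$R = -495$ ($R = -5 - 490 = -495$)
$\left(-83 - 189\right) + 483 R = \left(-83 - 189\right) + 483 \left(-495\right) = -272 - 239085 = -239357$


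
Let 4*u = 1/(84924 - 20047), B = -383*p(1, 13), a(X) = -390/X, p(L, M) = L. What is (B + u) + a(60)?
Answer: -101078365/259508 ≈ -389.50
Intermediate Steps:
B = -383 (B = -383*1 = -383)
u = 1/259508 (u = 1/(4*(84924 - 20047)) = (¼)/64877 = (¼)*(1/64877) = 1/259508 ≈ 3.8534e-6)
(B + u) + a(60) = (-383 + 1/259508) - 390/60 = -99391563/259508 - 390*1/60 = -99391563/259508 - 13/2 = -101078365/259508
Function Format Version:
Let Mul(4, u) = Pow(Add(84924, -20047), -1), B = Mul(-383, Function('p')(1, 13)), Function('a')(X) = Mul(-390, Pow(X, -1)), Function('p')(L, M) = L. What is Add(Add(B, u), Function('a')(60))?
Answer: Rational(-101078365, 259508) ≈ -389.50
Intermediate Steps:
B = -383 (B = Mul(-383, 1) = -383)
u = Rational(1, 259508) (u = Mul(Rational(1, 4), Pow(Add(84924, -20047), -1)) = Mul(Rational(1, 4), Pow(64877, -1)) = Mul(Rational(1, 4), Rational(1, 64877)) = Rational(1, 259508) ≈ 3.8534e-6)
Add(Add(B, u), Function('a')(60)) = Add(Add(-383, Rational(1, 259508)), Mul(-390, Pow(60, -1))) = Add(Rational(-99391563, 259508), Mul(-390, Rational(1, 60))) = Add(Rational(-99391563, 259508), Rational(-13, 2)) = Rational(-101078365, 259508)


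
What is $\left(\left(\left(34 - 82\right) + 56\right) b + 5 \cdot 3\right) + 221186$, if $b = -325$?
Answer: $218601$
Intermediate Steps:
$\left(\left(\left(34 - 82\right) + 56\right) b + 5 \cdot 3\right) + 221186 = \left(\left(\left(34 - 82\right) + 56\right) \left(-325\right) + 5 \cdot 3\right) + 221186 = \left(\left(-48 + 56\right) \left(-325\right) + 15\right) + 221186 = \left(8 \left(-325\right) + 15\right) + 221186 = \left(-2600 + 15\right) + 221186 = -2585 + 221186 = 218601$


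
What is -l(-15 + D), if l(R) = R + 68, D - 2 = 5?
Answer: -60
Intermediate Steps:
D = 7 (D = 2 + 5 = 7)
l(R) = 68 + R
-l(-15 + D) = -(68 + (-15 + 7)) = -(68 - 8) = -1*60 = -60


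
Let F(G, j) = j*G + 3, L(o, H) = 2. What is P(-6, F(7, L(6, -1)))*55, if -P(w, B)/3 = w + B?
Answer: -1815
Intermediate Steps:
F(G, j) = 3 + G*j (F(G, j) = G*j + 3 = 3 + G*j)
P(w, B) = -3*B - 3*w (P(w, B) = -3*(w + B) = -3*(B + w) = -3*B - 3*w)
P(-6, F(7, L(6, -1)))*55 = (-3*(3 + 7*2) - 3*(-6))*55 = (-3*(3 + 14) + 18)*55 = (-3*17 + 18)*55 = (-51 + 18)*55 = -33*55 = -1815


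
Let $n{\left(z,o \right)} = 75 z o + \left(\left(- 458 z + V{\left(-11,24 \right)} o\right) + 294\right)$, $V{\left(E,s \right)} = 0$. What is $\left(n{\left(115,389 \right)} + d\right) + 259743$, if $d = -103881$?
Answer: $3458611$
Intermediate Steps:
$n{\left(z,o \right)} = 294 - 458 z + 75 o z$ ($n{\left(z,o \right)} = 75 z o + \left(\left(- 458 z + 0 o\right) + 294\right) = 75 o z + \left(\left(- 458 z + 0\right) + 294\right) = 75 o z - \left(-294 + 458 z\right) = 294 - 458 z + 75 o z$)
$\left(n{\left(115,389 \right)} + d\right) + 259743 = \left(\left(294 - 52670 + 75 \cdot 389 \cdot 115\right) - 103881\right) + 259743 = \left(\left(294 - 52670 + 3355125\right) - 103881\right) + 259743 = \left(3302749 - 103881\right) + 259743 = 3198868 + 259743 = 3458611$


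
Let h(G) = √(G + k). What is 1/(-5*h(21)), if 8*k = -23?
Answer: -2*√290/725 ≈ -0.046978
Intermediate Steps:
k = -23/8 (k = (⅛)*(-23) = -23/8 ≈ -2.8750)
h(G) = √(-23/8 + G) (h(G) = √(G - 23/8) = √(-23/8 + G))
1/(-5*h(21)) = 1/(-5*√(-46 + 16*21)/4) = 1/(-5*√(-46 + 336)/4) = 1/(-5*√290/4) = -2*√290/725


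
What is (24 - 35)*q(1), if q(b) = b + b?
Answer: -22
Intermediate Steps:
q(b) = 2*b
(24 - 35)*q(1) = (24 - 35)*(2*1) = -11*2 = -22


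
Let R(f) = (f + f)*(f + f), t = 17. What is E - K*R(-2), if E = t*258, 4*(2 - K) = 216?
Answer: 5218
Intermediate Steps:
K = -52 (K = 2 - ¼*216 = 2 - 54 = -52)
R(f) = 4*f² (R(f) = (2*f)*(2*f) = 4*f²)
E = 4386 (E = 17*258 = 4386)
E - K*R(-2) = 4386 - (-52)*4*(-2)² = 4386 - (-52)*4*4 = 4386 - (-52)*16 = 4386 - 1*(-832) = 4386 + 832 = 5218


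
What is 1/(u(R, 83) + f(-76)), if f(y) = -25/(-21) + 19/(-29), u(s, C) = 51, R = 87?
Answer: 609/31385 ≈ 0.019404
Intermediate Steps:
f(y) = 326/609 (f(y) = -25*(-1/21) + 19*(-1/29) = 25/21 - 19/29 = 326/609)
1/(u(R, 83) + f(-76)) = 1/(51 + 326/609) = 1/(31385/609) = 609/31385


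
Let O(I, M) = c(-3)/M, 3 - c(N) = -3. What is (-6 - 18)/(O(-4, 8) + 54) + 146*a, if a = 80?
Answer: 852608/73 ≈ 11680.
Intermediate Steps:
c(N) = 6 (c(N) = 3 - 1*(-3) = 3 + 3 = 6)
O(I, M) = 6/M
(-6 - 18)/(O(-4, 8) + 54) + 146*a = (-6 - 18)/(6/8 + 54) + 146*80 = -24/(6*(1/8) + 54) + 11680 = -24/(3/4 + 54) + 11680 = -24/219/4 + 11680 = -24*4/219 + 11680 = -32/73 + 11680 = 852608/73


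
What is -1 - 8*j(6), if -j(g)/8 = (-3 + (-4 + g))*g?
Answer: -385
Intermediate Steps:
j(g) = -8*g*(-7 + g) (j(g) = -8*(-3 + (-4 + g))*g = -8*(-7 + g)*g = -8*g*(-7 + g))
-1 - 8*j(6) = -1 - 64*6*(7 - 1*6) = -1 - 64*6*(7 - 6) = -1 - 64*6 = -1 - 8*48 = -1 - 384 = -385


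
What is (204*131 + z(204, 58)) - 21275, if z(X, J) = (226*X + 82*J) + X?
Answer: 56513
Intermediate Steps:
z(X, J) = 82*J + 227*X (z(X, J) = (82*J + 226*X) + X = 82*J + 227*X)
(204*131 + z(204, 58)) - 21275 = (204*131 + (82*58 + 227*204)) - 21275 = (26724 + (4756 + 46308)) - 21275 = (26724 + 51064) - 21275 = 77788 - 21275 = 56513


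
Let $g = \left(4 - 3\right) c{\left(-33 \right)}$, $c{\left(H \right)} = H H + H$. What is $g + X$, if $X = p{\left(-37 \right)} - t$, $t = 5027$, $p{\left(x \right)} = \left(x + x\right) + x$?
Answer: $-4082$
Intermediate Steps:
$p{\left(x \right)} = 3 x$ ($p{\left(x \right)} = 2 x + x = 3 x$)
$c{\left(H \right)} = H + H^{2}$ ($c{\left(H \right)} = H^{2} + H = H + H^{2}$)
$X = -5138$ ($X = 3 \left(-37\right) - 5027 = -111 - 5027 = -5138$)
$g = 1056$ ($g = \left(4 - 3\right) \left(- 33 \left(1 - 33\right)\right) = \left(4 - 3\right) \left(\left(-33\right) \left(-32\right)\right) = 1 \cdot 1056 = 1056$)
$g + X = 1056 - 5138 = -4082$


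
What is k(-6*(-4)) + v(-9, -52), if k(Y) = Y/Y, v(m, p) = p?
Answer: -51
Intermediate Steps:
k(Y) = 1
k(-6*(-4)) + v(-9, -52) = 1 - 52 = -51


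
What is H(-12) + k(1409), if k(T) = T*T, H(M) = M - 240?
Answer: 1985029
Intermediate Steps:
H(M) = -240 + M
k(T) = T²
H(-12) + k(1409) = (-240 - 12) + 1409² = -252 + 1985281 = 1985029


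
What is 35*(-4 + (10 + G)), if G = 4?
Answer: 350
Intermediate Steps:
35*(-4 + (10 + G)) = 35*(-4 + (10 + 4)) = 35*(-4 + 14) = 35*10 = 350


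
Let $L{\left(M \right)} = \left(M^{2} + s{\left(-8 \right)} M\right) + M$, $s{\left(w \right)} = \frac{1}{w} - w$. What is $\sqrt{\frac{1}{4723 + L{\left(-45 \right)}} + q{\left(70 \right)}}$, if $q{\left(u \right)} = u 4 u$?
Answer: $\frac{2 \sqrt{12639660454478}}{50789} \approx 140.0$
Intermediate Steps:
$q{\left(u \right)} = 4 u^{2}$ ($q{\left(u \right)} = 4 u u = 4 u^{2}$)
$L{\left(M \right)} = M^{2} + \frac{71 M}{8}$ ($L{\left(M \right)} = \left(M^{2} + \left(\frac{1}{-8} - -8\right) M\right) + M = \left(M^{2} + \left(- \frac{1}{8} + 8\right) M\right) + M = \left(M^{2} + \frac{63 M}{8}\right) + M = M^{2} + \frac{71 M}{8}$)
$\sqrt{\frac{1}{4723 + L{\left(-45 \right)}} + q{\left(70 \right)}} = \sqrt{\frac{1}{4723 + \frac{1}{8} \left(-45\right) \left(71 + 8 \left(-45\right)\right)} + 4 \cdot 70^{2}} = \sqrt{\frac{1}{4723 + \frac{1}{8} \left(-45\right) \left(71 - 360\right)} + 4 \cdot 4900} = \sqrt{\frac{1}{4723 + \frac{1}{8} \left(-45\right) \left(-289\right)} + 19600} = \sqrt{\frac{1}{4723 + \frac{13005}{8}} + 19600} = \sqrt{\frac{1}{\frac{50789}{8}} + 19600} = \sqrt{\frac{8}{50789} + 19600} = \sqrt{\frac{995464408}{50789}} = \frac{2 \sqrt{12639660454478}}{50789}$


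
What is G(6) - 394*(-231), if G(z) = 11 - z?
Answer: 91019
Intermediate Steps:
G(6) - 394*(-231) = (11 - 1*6) - 394*(-231) = (11 - 6) + 91014 = 5 + 91014 = 91019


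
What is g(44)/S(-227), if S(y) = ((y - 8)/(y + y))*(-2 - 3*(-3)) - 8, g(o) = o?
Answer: -19976/1987 ≈ -10.053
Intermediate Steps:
S(y) = -8 + 7*(-8 + y)/(2*y) (S(y) = ((-8 + y)/((2*y)))*(-2 + 9) - 8 = ((-8 + y)*(1/(2*y)))*7 - 8 = ((-8 + y)/(2*y))*7 - 8 = 7*(-8 + y)/(2*y) - 8 = -8 + 7*(-8 + y)/(2*y))
g(44)/S(-227) = 44/(-9/2 - 28/(-227)) = 44/(-9/2 - 28*(-1/227)) = 44/(-9/2 + 28/227) = 44/(-1987/454) = 44*(-454/1987) = -19976/1987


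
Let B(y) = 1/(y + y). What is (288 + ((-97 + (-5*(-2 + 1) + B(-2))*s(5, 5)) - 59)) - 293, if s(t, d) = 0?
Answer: -161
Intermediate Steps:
B(y) = 1/(2*y)
(288 + ((-97 + (-5*(-2 + 1) + B(-2))*s(5, 5)) - 59)) - 293 = (288 + ((-97 + (-5*(-2 + 1) + (½)/(-2))*0) - 59)) - 293 = (288 + ((-97 + (-5*(-1) + (½)*(-½))*0) - 59)) - 293 = (288 + ((-97 + (5 - ¼)*0) - 59)) - 293 = (288 + ((-97 + (19/4)*0) - 59)) - 293 = (288 + ((-97 + 0) - 59)) - 293 = (288 + (-97 - 59)) - 293 = (288 - 156) - 293 = 132 - 293 = -161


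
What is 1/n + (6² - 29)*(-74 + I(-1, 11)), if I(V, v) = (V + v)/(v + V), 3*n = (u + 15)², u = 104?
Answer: -7236268/14161 ≈ -511.00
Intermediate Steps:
n = 14161/3 (n = (104 + 15)²/3 = (⅓)*119² = (⅓)*14161 = 14161/3 ≈ 4720.3)
I(V, v) = 1 (I(V, v) = (V + v)/(V + v) = 1)
1/n + (6² - 29)*(-74 + I(-1, 11)) = 1/(14161/3) + (6² - 29)*(-74 + 1) = 3/14161 + (36 - 29)*(-73) = 3/14161 + 7*(-73) = 3/14161 - 511 = -7236268/14161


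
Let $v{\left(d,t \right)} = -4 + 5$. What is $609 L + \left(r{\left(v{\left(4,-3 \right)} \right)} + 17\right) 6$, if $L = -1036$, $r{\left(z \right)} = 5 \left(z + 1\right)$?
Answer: $-630762$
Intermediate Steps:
$v{\left(d,t \right)} = 1$
$r{\left(z \right)} = 5 + 5 z$ ($r{\left(z \right)} = 5 \left(1 + z\right) = 5 + 5 z$)
$609 L + \left(r{\left(v{\left(4,-3 \right)} \right)} + 17\right) 6 = 609 \left(-1036\right) + \left(\left(5 + 5 \cdot 1\right) + 17\right) 6 = -630924 + \left(\left(5 + 5\right) + 17\right) 6 = -630924 + \left(10 + 17\right) 6 = -630924 + 27 \cdot 6 = -630924 + 162 = -630762$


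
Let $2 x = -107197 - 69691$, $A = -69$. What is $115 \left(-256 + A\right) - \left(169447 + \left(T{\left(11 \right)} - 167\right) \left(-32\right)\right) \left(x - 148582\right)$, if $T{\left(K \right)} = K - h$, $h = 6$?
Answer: $41392050031$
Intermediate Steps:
$x = -88444$ ($x = \frac{-107197 - 69691}{2} = \frac{1}{2} \left(-176888\right) = -88444$)
$T{\left(K \right)} = -6 + K$ ($T{\left(K \right)} = K - 6 = -6 + K$)
$115 \left(-256 + A\right) - \left(169447 + \left(T{\left(11 \right)} - 167\right) \left(-32\right)\right) \left(x - 148582\right) = 115 \left(-256 - 69\right) - \left(169447 + \left(\left(-6 + 11\right) - 167\right) \left(-32\right)\right) \left(-88444 - 148582\right) = 115 \left(-325\right) - \left(169447 + \left(5 - 167\right) \left(-32\right)\right) \left(-237026\right) = -37375 - \left(169447 - -5184\right) \left(-237026\right) = -37375 - \left(169447 + 5184\right) \left(-237026\right) = -37375 - 174631 \left(-237026\right) = -37375 - -41392087406 = -37375 + 41392087406 = 41392050031$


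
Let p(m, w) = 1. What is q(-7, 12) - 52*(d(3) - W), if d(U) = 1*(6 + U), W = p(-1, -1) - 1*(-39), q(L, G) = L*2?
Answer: 1598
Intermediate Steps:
q(L, G) = 2*L
W = 40 (W = 1 - 1*(-39) = 1 + 39 = 40)
d(U) = 6 + U
q(-7, 12) - 52*(d(3) - W) = 2*(-7) - 52*((6 + 3) - 1*40) = -14 - 52*(9 - 40) = -14 - 52*(-31) = -14 + 1612 = 1598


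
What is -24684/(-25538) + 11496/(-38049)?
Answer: 107602778/161949227 ≈ 0.66442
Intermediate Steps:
-24684/(-25538) + 11496/(-38049) = -24684*(-1/25538) + 11496*(-1/38049) = 12342/12769 - 3832/12683 = 107602778/161949227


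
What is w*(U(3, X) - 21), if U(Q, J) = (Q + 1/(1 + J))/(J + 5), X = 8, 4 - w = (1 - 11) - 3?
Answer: -41293/117 ≈ -352.93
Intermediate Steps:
w = 17 (w = 4 - ((1 - 11) - 3) = 4 - (-10 - 3) = 4 - 1*(-13) = 4 + 13 = 17)
U(Q, J) = (Q + 1/(1 + J))/(5 + J)
w*(U(3, X) - 21) = 17*((1 + 3 + 8*3)/(5 + 8² + 6*8) - 21) = 17*((1 + 3 + 24)/(5 + 64 + 48) - 21) = 17*(28/117 - 21) = 17*(-2429/117) = -41293/117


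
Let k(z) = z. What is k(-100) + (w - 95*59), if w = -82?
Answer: -5787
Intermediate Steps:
k(-100) + (w - 95*59) = -100 + (-82 - 95*59) = -100 + (-82 - 5605) = -100 - 5687 = -5787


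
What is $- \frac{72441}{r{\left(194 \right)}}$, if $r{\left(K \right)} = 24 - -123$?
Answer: $- \frac{24147}{49} \approx -492.8$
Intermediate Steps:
$r{\left(K \right)} = 147$ ($r{\left(K \right)} = 24 + 123 = 147$)
$- \frac{72441}{r{\left(194 \right)}} = - \frac{72441}{147} = \left(-72441\right) \frac{1}{147} = - \frac{24147}{49}$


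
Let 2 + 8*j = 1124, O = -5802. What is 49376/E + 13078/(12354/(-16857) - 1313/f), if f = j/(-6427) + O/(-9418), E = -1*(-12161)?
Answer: -3362089568250912637/1810851348010260701 ≈ -1.8566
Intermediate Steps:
j = 561/4 (j = -1/4 + (1/8)*1124 = -1/4 + 281/2 = 561/4 ≈ 140.25)
E = 12161
f = 71937159/121058972 (f = (561/4)/(-6427) - 5802/(-9418) = (561/4)*(-1/6427) - 5802*(-1/9418) = -561/25708 + 2901/4709 = 71937159/121058972 ≈ 0.59423)
49376/E + 13078/(12354/(-16857) - 1313/f) = 49376/12161 + 13078/(12354/(-16857) - 1313/71937159/121058972) = 49376*(1/12161) + 13078/(12354*(-1/16857) - 1313*121058972/71937159) = 49376/12161 + 13078/(-4118/5619 - 158950430236/71937159) = 49376/12161 + 13078/(-297812901572282/134738298807) = 49376/12161 + 13078*(-134738298807/297812901572282) = 49376/12161 - 881053735898973/148906450786141 = -3362089568250912637/1810851348010260701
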